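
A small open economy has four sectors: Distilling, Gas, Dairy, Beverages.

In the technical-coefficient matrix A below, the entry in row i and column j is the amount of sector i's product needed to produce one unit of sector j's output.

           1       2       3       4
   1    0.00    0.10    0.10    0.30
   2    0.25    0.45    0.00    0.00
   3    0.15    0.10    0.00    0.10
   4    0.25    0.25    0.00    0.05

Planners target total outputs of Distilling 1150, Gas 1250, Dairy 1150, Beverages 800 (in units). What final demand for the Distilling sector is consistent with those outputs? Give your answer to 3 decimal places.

I − A =
  [   1.00    -0.10    -0.10    -0.30]
  [  -0.25     0.55     0.00     0.00]
  [  -0.15    -0.10     1.00    -0.10]
  [  -0.25    -0.25     0.00     0.95]
d = (I − A) x:
  d_1 = (+1.00)·1150 + (-0.10)·1250 + (-0.10)·1150 + (-0.30)·800 = 670.000
  d_2 = (-0.25)·1150 + (+0.55)·1250 + (+0.00)·1150 + (+0.00)·800 = 400.000
  d_3 = (-0.15)·1150 + (-0.10)·1250 + (+1.00)·1150 + (-0.10)·800 = 772.500
  d_4 = (-0.25)·1150 + (-0.25)·1250 + (+0.00)·1150 + (+0.95)·800 = 160.000

d_1 = 670.000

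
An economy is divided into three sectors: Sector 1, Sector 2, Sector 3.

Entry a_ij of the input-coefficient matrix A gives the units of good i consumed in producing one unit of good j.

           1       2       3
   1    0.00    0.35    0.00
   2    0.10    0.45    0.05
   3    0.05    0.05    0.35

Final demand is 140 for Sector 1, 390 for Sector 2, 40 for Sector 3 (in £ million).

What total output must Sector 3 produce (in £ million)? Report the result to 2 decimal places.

x_3 = 155.34

I − A =
  [   1.00    -0.35     0.00]
  [  -0.10     0.55    -0.05]
  [  -0.05    -0.05     0.65]
Cofactors of I−A, C_ij = (−1)^(i+j)·(minor ij) (rows/columns in the sector order above):
  C_11 = (0.55)(0.65) − (-0.05)(-0.05) = 0.3550
  C_12 = −[(-0.10)(0.65) − (-0.05)(-0.05)] = 0.0675
  C_13 = (-0.10)(-0.05) − (0.55)(-0.05) = 0.0325
  C_21 = −[(-0.35)(0.65) − (0.00)(-0.05)] = 0.2275
  C_22 = (1.00)(0.65) − (0.00)(-0.05) = 0.6500
  C_23 = −[(1.00)(-0.05) − (-0.35)(-0.05)] = 0.0675
  C_31 = (-0.35)(-0.05) − (0.00)(0.55) = 0.0175
  C_32 = −[(1.00)(-0.05) − (0.00)(-0.10)] = 0.0500
  C_33 = (1.00)(0.55) − (-0.35)(-0.10) = 0.5150
det(I−A) = Σ_j (I−A)_1j·C_1j = (1.00)(0.3550) + (-0.35)(0.0675) + (0.00)(0.0325) = 0.331375
adj(I−A) = Cᵀ =
  [ 0.3550   0.2275   0.0175]
  [ 0.0675   0.6500   0.0500]
  [ 0.0325   0.0675   0.5150]
(I − A)⁻¹ = adj(I−A) / det(I−A) ≈
  [   1.0713     0.6865     0.0528]
  [   0.2037     1.9615     0.1509]
  [   0.0981     0.2037     1.5541]
x = (I − A)⁻¹ d = adj(I−A)·d / det(I−A), with det(I−A) = 0.331375:
  x_1 = (0.3550·140 + 0.2275·390 + 0.0175·40) / 0.331375 = 139.125 / 0.331375 ≈ 419.84
  x_2 = (0.0675·140 + 0.6500·390 + 0.0500·40) / 0.331375 = 264.95 / 0.331375 ≈ 799.55
  x_3 = (0.0325·140 + 0.0675·390 + 0.5150·40) / 0.331375 = 51.475 / 0.331375 ≈ 155.34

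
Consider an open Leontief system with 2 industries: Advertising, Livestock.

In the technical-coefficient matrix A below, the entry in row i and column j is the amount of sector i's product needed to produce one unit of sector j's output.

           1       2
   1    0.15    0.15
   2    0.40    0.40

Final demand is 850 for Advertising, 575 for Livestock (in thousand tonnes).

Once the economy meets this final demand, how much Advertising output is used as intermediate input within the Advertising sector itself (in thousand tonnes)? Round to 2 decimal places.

z_11 = 198.75

I − A =
  [   0.85    -0.15]
  [  -0.40     0.60]
det(I−A) = (0.85)(0.60) − (-0.15)(-0.40) = 0.4500
adj(I−A) = [[0.60, 0.15], [0.40, 0.85]]
(I − A)⁻¹ = adj(I−A) / det(I−A) ≈
  [   1.3333     0.3333]
  [   0.8889     1.8889]
First solve x = (I − A)⁻¹ d = adj(I−A)·d / det(I−A); in particular x_1 = (0.60·850 + 0.15·575) / 0.4500 = 596.25 / 0.4500 = 1325.0000.
Intermediate flow from 1 to 1: z_11 = a_11 · x_1 = 0.15 × 596.25 / 0.4500 = 89.4375 / 0.4500 = 198.75.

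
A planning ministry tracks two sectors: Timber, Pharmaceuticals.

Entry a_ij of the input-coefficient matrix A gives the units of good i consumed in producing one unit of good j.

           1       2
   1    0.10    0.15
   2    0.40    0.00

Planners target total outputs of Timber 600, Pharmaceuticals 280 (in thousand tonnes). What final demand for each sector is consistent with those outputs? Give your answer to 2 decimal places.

d_1 = 498.00, d_2 = 40.00

I − A =
  [   0.90    -0.15]
  [  -0.40     1.00]
d = (I − A) x:
  d_1 = (+0.90)·600 + (-0.15)·280 = 498.00
  d_2 = (-0.40)·600 + (+1.00)·280 = 40.00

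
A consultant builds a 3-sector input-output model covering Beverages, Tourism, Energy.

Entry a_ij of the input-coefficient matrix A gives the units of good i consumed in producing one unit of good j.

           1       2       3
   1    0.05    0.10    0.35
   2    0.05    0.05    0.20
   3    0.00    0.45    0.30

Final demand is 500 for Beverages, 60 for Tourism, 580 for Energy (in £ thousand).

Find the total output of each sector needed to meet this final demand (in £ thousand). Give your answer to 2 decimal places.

I − A =
  [   0.95    -0.10    -0.35]
  [  -0.05     0.95    -0.20]
  [   0.00    -0.45     0.70]
Cofactors of I−A, C_ij = (−1)^(i+j)·(minor ij) (rows/columns in the sector order above):
  C_11 = (0.95)(0.70) − (-0.20)(-0.45) = 0.5750
  C_12 = −[(-0.05)(0.70) − (-0.20)(0.00)] = 0.0350
  C_13 = (-0.05)(-0.45) − (0.95)(0.00) = 0.0225
  C_21 = −[(-0.10)(0.70) − (-0.35)(-0.45)] = 0.2275
  C_22 = (0.95)(0.70) − (-0.35)(0.00) = 0.6650
  C_23 = −[(0.95)(-0.45) − (-0.10)(0.00)] = 0.4275
  C_31 = (-0.10)(-0.20) − (-0.35)(0.95) = 0.3525
  C_32 = −[(0.95)(-0.20) − (-0.35)(-0.05)] = 0.2075
  C_33 = (0.95)(0.95) − (-0.10)(-0.05) = 0.8975
det(I−A) = Σ_j (I−A)_1j·C_1j = (0.95)(0.5750) + (-0.10)(0.0350) + (-0.35)(0.0225) = 0.534875
adj(I−A) = Cᵀ =
  [ 0.5750   0.2275   0.3525]
  [ 0.0350   0.6650   0.2075]
  [ 0.0225   0.4275   0.8975]
(I − A)⁻¹ = adj(I−A) / det(I−A) ≈
  [   1.0750     0.4253     0.6590]
  [   0.0654     1.2433     0.3879]
  [   0.0421     0.7993     1.6780]
x = (I − A)⁻¹ d = adj(I−A)·d / det(I−A), with det(I−A) = 0.534875:
  x_1 = (0.5750·500 + 0.2275·60 + 0.3525·580) / 0.534875 = 505.60 / 0.534875 ≈ 945.27
  x_2 = (0.0350·500 + 0.6650·60 + 0.2075·580) / 0.534875 = 177.75 / 0.534875 ≈ 332.32
  x_3 = (0.0225·500 + 0.4275·60 + 0.8975·580) / 0.534875 = 557.45 / 0.534875 ≈ 1042.21

x_1 = 945.27, x_2 = 332.32, x_3 = 1042.21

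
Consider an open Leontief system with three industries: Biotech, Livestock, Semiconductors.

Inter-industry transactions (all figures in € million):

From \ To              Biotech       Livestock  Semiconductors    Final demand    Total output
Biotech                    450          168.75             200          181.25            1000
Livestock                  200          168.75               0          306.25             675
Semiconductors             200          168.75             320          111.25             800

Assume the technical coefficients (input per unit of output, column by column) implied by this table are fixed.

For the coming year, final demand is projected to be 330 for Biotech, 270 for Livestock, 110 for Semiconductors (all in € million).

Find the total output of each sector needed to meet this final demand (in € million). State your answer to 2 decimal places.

Technical coefficients a_ij = z_ij / X_j:
  a_11 = 450/1000 = 0.45, a_21 = 200/1000 = 0.20, a_31 = 200/1000 = 0.20
  a_12 = 168.75/675 = 0.25, a_22 = 168.75/675 = 0.25, a_32 = 168.75/675 = 0.25
  a_13 = 200/800 = 0.25, a_23 = 0/800 = 0.00, a_33 = 320/800 = 0.40
I − A =
  [   0.55    -0.25    -0.25]
  [  -0.20     0.75     0.00]
  [  -0.20    -0.25     0.60]
Cofactors of I−A, C_ij = (−1)^(i+j)·(minor ij) (rows/columns in the sector order above):
  C_11 = (0.75)(0.60) − (0.00)(-0.25) = 0.4500
  C_12 = −[(-0.20)(0.60) − (0.00)(-0.20)] = 0.1200
  C_13 = (-0.20)(-0.25) − (0.75)(-0.20) = 0.2000
  C_21 = −[(-0.25)(0.60) − (-0.25)(-0.25)] = 0.2125
  C_22 = (0.55)(0.60) − (-0.25)(-0.20) = 0.2800
  C_23 = −[(0.55)(-0.25) − (-0.25)(-0.20)] = 0.1875
  C_31 = (-0.25)(0.00) − (-0.25)(0.75) = 0.1875
  C_32 = −[(0.55)(0.00) − (-0.25)(-0.20)] = 0.0500
  C_33 = (0.55)(0.75) − (-0.25)(-0.20) = 0.3625
det(I−A) = Σ_j (I−A)_1j·C_1j = (0.55)(0.4500) + (-0.25)(0.1200) + (-0.25)(0.2000) = 0.1675
adj(I−A) = Cᵀ =
  [ 0.4500   0.2125   0.1875]
  [ 0.1200   0.2800   0.0500]
  [ 0.2000   0.1875   0.3625]
(I − A)⁻¹ = adj(I−A) / det(I−A) ≈
  [   2.6866     1.2687     1.1194]
  [   0.7164     1.6716     0.2985]
  [   1.1940     1.1194     2.1642]
x = (I − A)⁻¹ d = adj(I−A)·d / det(I−A), with det(I−A) = 0.1675:
  x_1 = (0.4500·330 + 0.2125·270 + 0.1875·110) / 0.1675 = 226.50 / 0.1675 ≈ 1352.24
  x_2 = (0.1200·330 + 0.2800·270 + 0.0500·110) / 0.1675 = 120.70 / 0.1675 ≈ 720.60
  x_3 = (0.2000·330 + 0.1875·270 + 0.3625·110) / 0.1675 = 156.50 / 0.1675 ≈ 934.33

x_1 = 1352.24, x_2 = 720.60, x_3 = 934.33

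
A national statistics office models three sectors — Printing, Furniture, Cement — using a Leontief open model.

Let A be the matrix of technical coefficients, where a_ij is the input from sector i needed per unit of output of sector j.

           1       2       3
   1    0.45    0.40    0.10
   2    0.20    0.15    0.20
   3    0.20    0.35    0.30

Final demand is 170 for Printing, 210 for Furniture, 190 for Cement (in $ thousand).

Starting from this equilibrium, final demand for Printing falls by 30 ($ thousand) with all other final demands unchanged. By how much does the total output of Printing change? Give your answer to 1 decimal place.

Δx_1 = -81.7

I − A =
  [   0.55    -0.40    -0.10]
  [  -0.20     0.85    -0.20]
  [  -0.20    -0.35     0.70]
Cofactors of I−A, C_ij = (−1)^(i+j)·(minor ij) (rows/columns in the sector order above):
  C_11 = (0.85)(0.70) − (-0.20)(-0.35) = 0.5250
  C_12 = −[(-0.20)(0.70) − (-0.20)(-0.20)] = 0.1800
  C_13 = (-0.20)(-0.35) − (0.85)(-0.20) = 0.2400
  C_21 = −[(-0.40)(0.70) − (-0.10)(-0.35)] = 0.3150
  C_22 = (0.55)(0.70) − (-0.10)(-0.20) = 0.3650
  C_23 = −[(0.55)(-0.35) − (-0.40)(-0.20)] = 0.2725
  C_31 = (-0.40)(-0.20) − (-0.10)(0.85) = 0.1650
  C_32 = −[(0.55)(-0.20) − (-0.10)(-0.20)] = 0.1300
  C_33 = (0.55)(0.85) − (-0.40)(-0.20) = 0.3875
det(I−A) = Σ_j (I−A)_1j·C_1j = (0.55)(0.5250) + (-0.40)(0.1800) + (-0.10)(0.2400) = 0.19275
adj(I−A) = Cᵀ =
  [ 0.5250   0.3150   0.1650]
  [ 0.1800   0.3650   0.1300]
  [ 0.2400   0.2725   0.3875]
(I − A)⁻¹ = adj(I−A) / det(I−A) ≈
  [   2.7237     1.6342     0.8560]
  [   0.9339     1.8936     0.6744]
  [   1.2451     1.4137     2.0104]
Δx = (I − A)⁻¹ Δd with Δd having -30 in the Printing component and 0 elsewhere.
So Δx_1 = L_11 · (-30), where L_11 = adj(I−A)_11 / det(I−A) = 0.5250 / 0.19275.
Δx_1 = 0.5250 × (-30) / 0.19275 = -15.75 / 0.19275 ≈ -81.7.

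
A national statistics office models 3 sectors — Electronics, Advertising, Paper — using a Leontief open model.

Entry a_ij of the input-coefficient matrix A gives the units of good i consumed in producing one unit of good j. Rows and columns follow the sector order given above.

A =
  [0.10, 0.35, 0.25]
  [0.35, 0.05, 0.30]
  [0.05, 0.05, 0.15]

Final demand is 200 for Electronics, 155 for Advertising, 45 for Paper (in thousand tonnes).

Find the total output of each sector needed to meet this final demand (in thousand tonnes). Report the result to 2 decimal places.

I − A =
  [   0.90    -0.35    -0.25]
  [  -0.35     0.95    -0.30]
  [  -0.05    -0.05     0.85]
Cofactors of I−A, C_ij = (−1)^(i+j)·(minor ij) (rows/columns in the sector order above):
  C_11 = (0.95)(0.85) − (-0.30)(-0.05) = 0.7925
  C_12 = −[(-0.35)(0.85) − (-0.30)(-0.05)] = 0.3125
  C_13 = (-0.35)(-0.05) − (0.95)(-0.05) = 0.0650
  C_21 = −[(-0.35)(0.85) − (-0.25)(-0.05)] = 0.3100
  C_22 = (0.90)(0.85) − (-0.25)(-0.05) = 0.7525
  C_23 = −[(0.90)(-0.05) − (-0.35)(-0.05)] = 0.0625
  C_31 = (-0.35)(-0.30) − (-0.25)(0.95) = 0.3425
  C_32 = −[(0.90)(-0.30) − (-0.25)(-0.35)] = 0.3575
  C_33 = (0.90)(0.95) − (-0.35)(-0.35) = 0.7325
det(I−A) = Σ_j (I−A)_1j·C_1j = (0.90)(0.7925) + (-0.35)(0.3125) + (-0.25)(0.0650) = 0.587625
adj(I−A) = Cᵀ =
  [ 0.7925   0.3100   0.3425]
  [ 0.3125   0.7525   0.3575]
  [ 0.0650   0.0625   0.7325]
(I − A)⁻¹ = adj(I−A) / det(I−A) ≈
  [   1.3486     0.5275     0.5829]
  [   0.5318     1.2806     0.6084]
  [   0.1106     0.1064     1.2465]
x = (I − A)⁻¹ d = adj(I−A)·d / det(I−A), with det(I−A) = 0.587625:
  x_1 = (0.7925·200 + 0.3100·155 + 0.3425·45) / 0.587625 = 221.9625 / 0.587625 ≈ 377.73
  x_2 = (0.3125·200 + 0.7525·155 + 0.3575·45) / 0.587625 = 195.225 / 0.587625 ≈ 332.23
  x_3 = (0.0650·200 + 0.0625·155 + 0.7325·45) / 0.587625 = 55.65 / 0.587625 ≈ 94.70

x_1 = 377.73, x_2 = 332.23, x_3 = 94.70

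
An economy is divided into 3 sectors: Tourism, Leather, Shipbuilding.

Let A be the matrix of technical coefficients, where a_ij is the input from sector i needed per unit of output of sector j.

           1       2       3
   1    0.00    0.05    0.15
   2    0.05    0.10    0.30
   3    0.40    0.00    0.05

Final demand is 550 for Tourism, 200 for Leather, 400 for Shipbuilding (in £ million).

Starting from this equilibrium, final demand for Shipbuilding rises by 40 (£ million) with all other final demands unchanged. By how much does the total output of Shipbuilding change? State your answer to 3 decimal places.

Δx_3 = 45.293

I − A =
  [   1.00    -0.05    -0.15]
  [  -0.05     0.90    -0.30]
  [  -0.40     0.00     0.95]
Cofactors of I−A, C_ij = (−1)^(i+j)·(minor ij) (rows/columns in the sector order above):
  C_11 = (0.90)(0.95) − (-0.30)(0.00) = 0.8550
  C_12 = −[(-0.05)(0.95) − (-0.30)(-0.40)] = 0.1675
  C_13 = (-0.05)(0.00) − (0.90)(-0.40) = 0.3600
  C_21 = −[(-0.05)(0.95) − (-0.15)(0.00)] = 0.0475
  C_22 = (1.00)(0.95) − (-0.15)(-0.40) = 0.8900
  C_23 = −[(1.00)(0.00) − (-0.05)(-0.40)] = 0.0200
  C_31 = (-0.05)(-0.30) − (-0.15)(0.90) = 0.1500
  C_32 = −[(1.00)(-0.30) − (-0.15)(-0.05)] = 0.3075
  C_33 = (1.00)(0.90) − (-0.05)(-0.05) = 0.8975
det(I−A) = Σ_j (I−A)_1j·C_1j = (1.00)(0.8550) + (-0.05)(0.1675) + (-0.15)(0.3600) = 0.792625
adj(I−A) = Cᵀ =
  [ 0.8550   0.0475   0.1500]
  [ 0.1675   0.8900   0.3075]
  [ 0.3600   0.0200   0.8975]
(I − A)⁻¹ = adj(I−A) / det(I−A) ≈
  [   1.0787     0.0599     0.1892]
  [   0.2113     1.1229     0.3880]
  [   0.4542     0.0252     1.1323]
Δx = (I − A)⁻¹ Δd with Δd having +40 in the Shipbuilding component and 0 elsewhere.
So Δx_3 = L_33 · (+40), where L_33 = adj(I−A)_33 / det(I−A) = 0.8975 / 0.792625.
Δx_3 = 0.8975 × (+40) / 0.792625 = 35.90 / 0.792625 ≈ 45.293.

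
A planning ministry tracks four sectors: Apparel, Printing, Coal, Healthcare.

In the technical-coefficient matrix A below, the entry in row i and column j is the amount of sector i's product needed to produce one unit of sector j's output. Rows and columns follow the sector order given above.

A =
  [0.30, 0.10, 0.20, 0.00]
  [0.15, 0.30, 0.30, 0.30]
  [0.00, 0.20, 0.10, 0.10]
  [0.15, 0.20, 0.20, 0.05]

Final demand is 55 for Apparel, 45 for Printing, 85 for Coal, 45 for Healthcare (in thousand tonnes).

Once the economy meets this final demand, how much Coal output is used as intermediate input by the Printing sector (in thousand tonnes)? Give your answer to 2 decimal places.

z_CP = 47.21

I − A =
  [   0.70    -0.10    -0.20     0.00]
  [  -0.15     0.70    -0.30    -0.30]
  [   0.00    -0.20     0.90    -0.10]
  [  -0.15    -0.20    -0.20     0.95]
Compute the cofactors C_ij = (−1)^(i+j)·(3×3 minor ij) of I−A; the adjugate is their transpose:
adj(I−A) = Cᵀ =
  [ 0.45550   0.12550   0.15550   0.05600]
  [ 0.17025   0.58150   0.27900   0.21300]
  [ 0.05100   0.14850   0.40475   0.08950]
  [ 0.11850   0.17350   0.16850   0.37950]
det(I−A) = Σ_j (I−A)_1j·C_1j = (0.70)(0.45550) + (-0.10)(0.17025) + (-0.20)(0.05100) + (0.00)(0.11850) = 0.291625
(I − A)⁻¹ = adj(I−A) / det(I−A) ≈
  [   1.5619     0.4303     0.5332     0.1920]
  [   0.5838     1.9940     0.9567     0.7304]
  [   0.1749     0.5092     1.3879     0.3069]
  [   0.4063     0.5949     0.5778     1.3013]
First solve x = (I − A)⁻¹ d = adj(I−A)·d / det(I−A); in particular x_P = (0.17025·55 + 0.58150·45 + 0.27900·85 + 0.21300·45) / 0.291625 = 68.83125 / 0.291625 ≈ 236.0266.
Intermediate flow from C to P: z_CP = a_CP · x_P = 0.20 × 68.83125 / 0.291625 = 13.76625 / 0.291625 ≈ 47.21.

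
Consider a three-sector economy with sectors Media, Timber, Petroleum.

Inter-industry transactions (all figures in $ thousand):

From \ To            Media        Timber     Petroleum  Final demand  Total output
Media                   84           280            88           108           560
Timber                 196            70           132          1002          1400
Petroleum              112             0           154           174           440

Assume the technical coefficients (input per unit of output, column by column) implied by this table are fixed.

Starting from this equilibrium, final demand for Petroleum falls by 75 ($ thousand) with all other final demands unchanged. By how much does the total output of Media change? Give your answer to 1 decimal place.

Δx_1 = -43.7

Technical coefficients a_ij = z_ij / X_j:
  a_11 = 84/560 = 0.15, a_21 = 196/560 = 0.35, a_31 = 112/560 = 0.20
  a_12 = 280/1400 = 0.20, a_22 = 70/1400 = 0.05, a_32 = 0/1400 = 0.00
  a_13 = 88/440 = 0.20, a_23 = 132/440 = 0.30, a_33 = 154/440 = 0.35
I − A =
  [   0.85    -0.20    -0.20]
  [  -0.35     0.95    -0.30]
  [  -0.20     0.00     0.65]
Cofactors of I−A, C_ij = (−1)^(i+j)·(minor ij) (rows/columns in the sector order above):
  C_11 = (0.95)(0.65) − (-0.30)(0.00) = 0.6175
  C_12 = −[(-0.35)(0.65) − (-0.30)(-0.20)] = 0.2875
  C_13 = (-0.35)(0.00) − (0.95)(-0.20) = 0.1900
  C_21 = −[(-0.20)(0.65) − (-0.20)(0.00)] = 0.1300
  C_22 = (0.85)(0.65) − (-0.20)(-0.20) = 0.5125
  C_23 = −[(0.85)(0.00) − (-0.20)(-0.20)] = 0.0400
  C_31 = (-0.20)(-0.30) − (-0.20)(0.95) = 0.2500
  C_32 = −[(0.85)(-0.30) − (-0.20)(-0.35)] = 0.3250
  C_33 = (0.85)(0.95) − (-0.20)(-0.35) = 0.7375
det(I−A) = Σ_j (I−A)_1j·C_1j = (0.85)(0.6175) + (-0.20)(0.2875) + (-0.20)(0.1900) = 0.429375
adj(I−A) = Cᵀ =
  [ 0.6175   0.1300   0.2500]
  [ 0.2875   0.5125   0.3250]
  [ 0.1900   0.0400   0.7375]
(I − A)⁻¹ = adj(I−A) / det(I−A) ≈
  [   1.4381     0.3028     0.5822]
  [   0.6696     1.1936     0.7569]
  [   0.4425     0.0932     1.7176]
Δx = (I − A)⁻¹ Δd with Δd having -75 in the Petroleum component and 0 elsewhere.
So Δx_1 = L_13 · (-75), where L_13 = adj(I−A)_13 / det(I−A) = 0.2500 / 0.429375.
Δx_1 = 0.2500 × (-75) / 0.429375 = -18.75 / 0.429375 ≈ -43.7.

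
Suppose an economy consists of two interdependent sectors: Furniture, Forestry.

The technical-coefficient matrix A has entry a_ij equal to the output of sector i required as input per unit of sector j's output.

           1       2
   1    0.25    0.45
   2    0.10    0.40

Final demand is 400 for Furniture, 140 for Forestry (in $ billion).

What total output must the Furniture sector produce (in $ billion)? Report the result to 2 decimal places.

x_1 = 748.15

I − A =
  [   0.75    -0.45]
  [  -0.10     0.60]
det(I−A) = (0.75)(0.60) − (-0.45)(-0.10) = 0.4050
adj(I−A) = [[0.60, 0.45], [0.10, 0.75]]
(I − A)⁻¹ = adj(I−A) / det(I−A) ≈
  [   1.4815     1.1111]
  [   0.2469     1.8519]
x = (I − A)⁻¹ d = adj(I−A)·d / det(I−A), with det(I−A) = 0.4050:
  x_1 = (0.60·400 + 0.45·140) / 0.4050 = 303.00 / 0.4050 ≈ 748.15
  x_2 = (0.10·400 + 0.75·140) / 0.4050 = 145.00 / 0.4050 ≈ 358.02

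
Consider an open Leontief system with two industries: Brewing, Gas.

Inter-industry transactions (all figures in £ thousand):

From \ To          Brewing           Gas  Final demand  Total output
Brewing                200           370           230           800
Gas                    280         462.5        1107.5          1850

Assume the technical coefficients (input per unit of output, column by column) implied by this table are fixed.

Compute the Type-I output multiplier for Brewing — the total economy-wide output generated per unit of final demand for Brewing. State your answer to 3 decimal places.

m_1 = 2.234

Technical coefficients a_ij = z_ij / X_j:
  a_11 = 200/800 = 0.25, a_21 = 280/800 = 0.35
  a_12 = 370/1850 = 0.20, a_22 = 462.5/1850 = 0.25
I − A =
  [   0.75    -0.20]
  [  -0.35     0.75]
det(I−A) = (0.75)(0.75) − (-0.20)(-0.35) = 0.4925
adj(I−A) = [[0.75, 0.20], [0.35, 0.75]]
(I − A)⁻¹ = adj(I−A) / det(I−A) ≈
  [   1.5228     0.4061]
  [   0.7107     1.5228]
The output multiplier for sector j is the column-j sum of the Leontief inverse (I − A)⁻¹ = adj(I−A) / det(I−A).
Column 1 of adj(I−A): (0.75, 0.35); det(I−A) = 0.4925.
m_1 = (0.75 + 0.35) / 0.4925 = 1.10 / 0.4925 ≈ 2.234.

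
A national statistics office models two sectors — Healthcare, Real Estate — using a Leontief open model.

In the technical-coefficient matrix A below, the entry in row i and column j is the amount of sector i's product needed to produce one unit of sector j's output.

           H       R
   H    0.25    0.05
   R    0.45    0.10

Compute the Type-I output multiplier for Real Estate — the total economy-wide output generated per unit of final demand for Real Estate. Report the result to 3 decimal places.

m_R = 1.226

I − A =
  [   0.75    -0.05]
  [  -0.45     0.90]
det(I−A) = (0.75)(0.90) − (-0.05)(-0.45) = 0.6525
adj(I−A) = [[0.90, 0.05], [0.45, 0.75]]
(I − A)⁻¹ = adj(I−A) / det(I−A) ≈
  [   1.3793     0.0766]
  [   0.6897     1.1494]
The output multiplier for sector j is the column-j sum of the Leontief inverse (I − A)⁻¹ = adj(I−A) / det(I−A).
Column R of adj(I−A): (0.05, 0.75); det(I−A) = 0.6525.
m_R = (0.05 + 0.75) / 0.6525 = 0.80 / 0.6525 ≈ 1.226.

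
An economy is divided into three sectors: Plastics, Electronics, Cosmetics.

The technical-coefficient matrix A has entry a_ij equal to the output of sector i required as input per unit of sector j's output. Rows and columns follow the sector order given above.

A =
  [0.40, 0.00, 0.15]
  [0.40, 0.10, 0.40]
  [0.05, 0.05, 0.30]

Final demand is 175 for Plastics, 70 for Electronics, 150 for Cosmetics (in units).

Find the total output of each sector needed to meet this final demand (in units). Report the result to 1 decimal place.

I − A =
  [   0.60     0.00    -0.15]
  [  -0.40     0.90    -0.40]
  [  -0.05    -0.05     0.70]
Cofactors of I−A, C_ij = (−1)^(i+j)·(minor ij) (rows/columns in the sector order above):
  C_11 = (0.90)(0.70) − (-0.40)(-0.05) = 0.6100
  C_12 = −[(-0.40)(0.70) − (-0.40)(-0.05)] = 0.3000
  C_13 = (-0.40)(-0.05) − (0.90)(-0.05) = 0.0650
  C_21 = −[(0.00)(0.70) − (-0.15)(-0.05)] = 0.0075
  C_22 = (0.60)(0.70) − (-0.15)(-0.05) = 0.4125
  C_23 = −[(0.60)(-0.05) − (0.00)(-0.05)] = 0.0300
  C_31 = (0.00)(-0.40) − (-0.15)(0.90) = 0.1350
  C_32 = −[(0.60)(-0.40) − (-0.15)(-0.40)] = 0.3000
  C_33 = (0.60)(0.90) − (0.00)(-0.40) = 0.5400
det(I−A) = Σ_j (I−A)_1j·C_1j = (0.60)(0.6100) + (0.00)(0.3000) + (-0.15)(0.0650) = 0.35625
adj(I−A) = Cᵀ =
  [ 0.6100   0.0075   0.1350]
  [ 0.3000   0.4125   0.3000]
  [ 0.0650   0.0300   0.5400]
(I − A)⁻¹ = adj(I−A) / det(I−A) ≈
  [   1.7123     0.0211     0.3789]
  [   0.8421     1.1579     0.8421]
  [   0.1825     0.0842     1.5158]
x = (I − A)⁻¹ d = adj(I−A)·d / det(I−A), with det(I−A) = 0.35625:
  x_1 = (0.6100·175 + 0.0075·70 + 0.1350·150) / 0.35625 = 127.525 / 0.35625 ≈ 358.0
  x_2 = (0.3000·175 + 0.4125·70 + 0.3000·150) / 0.35625 = 126.375 / 0.35625 ≈ 354.7
  x_3 = (0.0650·175 + 0.0300·70 + 0.5400·150) / 0.35625 = 94.475 / 0.35625 ≈ 265.2

x_1 = 358.0, x_2 = 354.7, x_3 = 265.2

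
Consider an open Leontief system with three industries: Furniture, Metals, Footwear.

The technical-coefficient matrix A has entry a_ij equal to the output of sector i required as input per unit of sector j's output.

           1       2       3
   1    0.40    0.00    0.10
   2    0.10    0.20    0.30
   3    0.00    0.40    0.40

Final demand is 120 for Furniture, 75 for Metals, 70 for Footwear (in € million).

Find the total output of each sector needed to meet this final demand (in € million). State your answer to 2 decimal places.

I − A =
  [   0.60     0.00    -0.10]
  [  -0.10     0.80    -0.30]
  [   0.00    -0.40     0.60]
Cofactors of I−A, C_ij = (−1)^(i+j)·(minor ij) (rows/columns in the sector order above):
  C_11 = (0.80)(0.60) − (-0.30)(-0.40) = 0.3600
  C_12 = −[(-0.10)(0.60) − (-0.30)(0.00)] = 0.0600
  C_13 = (-0.10)(-0.40) − (0.80)(0.00) = 0.0400
  C_21 = −[(0.00)(0.60) − (-0.10)(-0.40)] = 0.0400
  C_22 = (0.60)(0.60) − (-0.10)(0.00) = 0.3600
  C_23 = −[(0.60)(-0.40) − (0.00)(0.00)] = 0.2400
  C_31 = (0.00)(-0.30) − (-0.10)(0.80) = 0.0800
  C_32 = −[(0.60)(-0.30) − (-0.10)(-0.10)] = 0.1900
  C_33 = (0.60)(0.80) − (0.00)(-0.10) = 0.4800
det(I−A) = Σ_j (I−A)_1j·C_1j = (0.60)(0.3600) + (0.00)(0.0600) + (-0.10)(0.0400) = 0.2120
adj(I−A) = Cᵀ =
  [ 0.3600   0.0400   0.0800]
  [ 0.0600   0.3600   0.1900]
  [ 0.0400   0.2400   0.4800]
(I − A)⁻¹ = adj(I−A) / det(I−A) ≈
  [   1.6981     0.1887     0.3774]
  [   0.2830     1.6981     0.8962]
  [   0.1887     1.1321     2.2642]
x = (I − A)⁻¹ d = adj(I−A)·d / det(I−A), with det(I−A) = 0.2120:
  x_1 = (0.3600·120 + 0.0400·75 + 0.0800·70) / 0.2120 = 51.80 / 0.2120 ≈ 244.34
  x_2 = (0.0600·120 + 0.3600·75 + 0.1900·70) / 0.2120 = 47.50 / 0.2120 ≈ 224.06
  x_3 = (0.0400·120 + 0.2400·75 + 0.4800·70) / 0.2120 = 56.40 / 0.2120 ≈ 266.04

x_1 = 244.34, x_2 = 224.06, x_3 = 266.04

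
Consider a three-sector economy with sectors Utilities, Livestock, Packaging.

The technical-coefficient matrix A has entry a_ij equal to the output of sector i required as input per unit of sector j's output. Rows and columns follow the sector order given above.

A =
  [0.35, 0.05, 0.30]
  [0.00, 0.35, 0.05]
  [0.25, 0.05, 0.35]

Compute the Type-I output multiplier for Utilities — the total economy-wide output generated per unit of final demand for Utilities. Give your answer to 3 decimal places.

m_1 = 2.661

I − A =
  [   0.65    -0.05    -0.30]
  [   0.00     0.65    -0.05]
  [  -0.25    -0.05     0.65]
Cofactors of I−A, C_ij = (−1)^(i+j)·(minor ij) (rows/columns in the sector order above):
  C_11 = (0.65)(0.65) − (-0.05)(-0.05) = 0.4200
  C_12 = −[(0.00)(0.65) − (-0.05)(-0.25)] = 0.0125
  C_13 = (0.00)(-0.05) − (0.65)(-0.25) = 0.1625
  C_21 = −[(-0.05)(0.65) − (-0.30)(-0.05)] = 0.0475
  C_22 = (0.65)(0.65) − (-0.30)(-0.25) = 0.3475
  C_23 = −[(0.65)(-0.05) − (-0.05)(-0.25)] = 0.0450
  C_31 = (-0.05)(-0.05) − (-0.30)(0.65) = 0.1975
  C_32 = −[(0.65)(-0.05) − (-0.30)(0.00)] = 0.0325
  C_33 = (0.65)(0.65) − (-0.05)(0.00) = 0.4225
det(I−A) = Σ_j (I−A)_1j·C_1j = (0.65)(0.4200) + (-0.05)(0.0125) + (-0.30)(0.1625) = 0.223625
adj(I−A) = Cᵀ =
  [ 0.4200   0.0475   0.1975]
  [ 0.0125   0.3475   0.0325]
  [ 0.1625   0.0450   0.4225]
(I − A)⁻¹ = adj(I−A) / det(I−A) ≈
  [   1.8781     0.2124     0.8832]
  [   0.0559     1.5539     0.1453]
  [   0.7267     0.2012     1.8893]
The output multiplier for sector j is the column-j sum of the Leontief inverse (I − A)⁻¹ = adj(I−A) / det(I−A).
Column 1 of adj(I−A): (0.4200, 0.0125, 0.1625); det(I−A) = 0.223625.
m_1 = (0.4200 + 0.0125 + 0.1625) / 0.223625 = 0.595 / 0.223625 ≈ 2.661.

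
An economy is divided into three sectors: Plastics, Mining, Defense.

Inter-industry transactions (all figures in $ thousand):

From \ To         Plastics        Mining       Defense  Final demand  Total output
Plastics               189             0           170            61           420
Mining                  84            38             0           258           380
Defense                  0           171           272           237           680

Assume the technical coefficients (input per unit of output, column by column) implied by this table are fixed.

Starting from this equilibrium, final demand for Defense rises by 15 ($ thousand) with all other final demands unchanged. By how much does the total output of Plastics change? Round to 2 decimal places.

Δx_1 = 12.30

Technical coefficients a_ij = z_ij / X_j:
  a_11 = 189/420 = 0.45, a_21 = 84/420 = 0.20, a_31 = 0/420 = 0.00
  a_12 = 0/380 = 0.00, a_22 = 38/380 = 0.10, a_32 = 171/380 = 0.45
  a_13 = 170/680 = 0.25, a_23 = 0/680 = 0.00, a_33 = 272/680 = 0.40
I − A =
  [   0.55     0.00    -0.25]
  [  -0.20     0.90     0.00]
  [   0.00    -0.45     0.60]
Cofactors of I−A, C_ij = (−1)^(i+j)·(minor ij) (rows/columns in the sector order above):
  C_11 = (0.90)(0.60) − (0.00)(-0.45) = 0.5400
  C_12 = −[(-0.20)(0.60) − (0.00)(0.00)] = 0.1200
  C_13 = (-0.20)(-0.45) − (0.90)(0.00) = 0.0900
  C_21 = −[(0.00)(0.60) − (-0.25)(-0.45)] = 0.1125
  C_22 = (0.55)(0.60) − (-0.25)(0.00) = 0.3300
  C_23 = −[(0.55)(-0.45) − (0.00)(0.00)] = 0.2475
  C_31 = (0.00)(0.00) − (-0.25)(0.90) = 0.2250
  C_32 = −[(0.55)(0.00) − (-0.25)(-0.20)] = 0.0500
  C_33 = (0.55)(0.90) − (0.00)(-0.20) = 0.4950
det(I−A) = Σ_j (I−A)_1j·C_1j = (0.55)(0.5400) + (0.00)(0.1200) + (-0.25)(0.0900) = 0.2745
adj(I−A) = Cᵀ =
  [ 0.5400   0.1125   0.2250]
  [ 0.1200   0.3300   0.0500]
  [ 0.0900   0.2475   0.4950]
(I − A)⁻¹ = adj(I−A) / det(I−A) ≈
  [   1.9672     0.4098     0.8197]
  [   0.4372     1.2022     0.1821]
  [   0.3279     0.9016     1.8033]
Δx = (I − A)⁻¹ Δd with Δd having +15 in the Defense component and 0 elsewhere.
So Δx_1 = L_13 · (+15), where L_13 = adj(I−A)_13 / det(I−A) = 0.2250 / 0.2745.
Δx_1 = 0.2250 × (+15) / 0.2745 = 3.375 / 0.2745 ≈ 12.30.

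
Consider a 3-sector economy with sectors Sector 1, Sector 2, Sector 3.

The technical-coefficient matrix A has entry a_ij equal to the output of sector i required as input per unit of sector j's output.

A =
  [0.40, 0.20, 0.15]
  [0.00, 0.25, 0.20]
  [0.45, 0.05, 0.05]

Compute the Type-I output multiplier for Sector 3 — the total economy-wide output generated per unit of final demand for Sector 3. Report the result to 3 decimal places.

I − A =
  [   0.60    -0.20    -0.15]
  [   0.00     0.75    -0.20]
  [  -0.45    -0.05     0.95]
Cofactors of I−A, C_ij = (−1)^(i+j)·(minor ij) (rows/columns in the sector order above):
  C_11 = (0.75)(0.95) − (-0.20)(-0.05) = 0.7025
  C_12 = −[(0.00)(0.95) − (-0.20)(-0.45)] = 0.0900
  C_13 = (0.00)(-0.05) − (0.75)(-0.45) = 0.3375
  C_21 = −[(-0.20)(0.95) − (-0.15)(-0.05)] = 0.1975
  C_22 = (0.60)(0.95) − (-0.15)(-0.45) = 0.5025
  C_23 = −[(0.60)(-0.05) − (-0.20)(-0.45)] = 0.1200
  C_31 = (-0.20)(-0.20) − (-0.15)(0.75) = 0.1525
  C_32 = −[(0.60)(-0.20) − (-0.15)(0.00)] = 0.1200
  C_33 = (0.60)(0.75) − (-0.20)(0.00) = 0.4500
det(I−A) = Σ_j (I−A)_1j·C_1j = (0.60)(0.7025) + (-0.20)(0.0900) + (-0.15)(0.3375) = 0.352875
adj(I−A) = Cᵀ =
  [ 0.7025   0.1975   0.1525]
  [ 0.0900   0.5025   0.1200]
  [ 0.3375   0.1200   0.4500]
(I − A)⁻¹ = adj(I−A) / det(I−A) ≈
  [   1.9908     0.5597     0.4322]
  [   0.2550     1.4240     0.3401]
  [   0.9564     0.3401     1.2752]
The output multiplier for sector j is the column-j sum of the Leontief inverse (I − A)⁻¹ = adj(I−A) / det(I−A).
Column 3 of adj(I−A): (0.1525, 0.1200, 0.4500); det(I−A) = 0.352875.
m_3 = (0.1525 + 0.1200 + 0.4500) / 0.352875 = 0.7225 / 0.352875 ≈ 2.047.

m_3 = 2.047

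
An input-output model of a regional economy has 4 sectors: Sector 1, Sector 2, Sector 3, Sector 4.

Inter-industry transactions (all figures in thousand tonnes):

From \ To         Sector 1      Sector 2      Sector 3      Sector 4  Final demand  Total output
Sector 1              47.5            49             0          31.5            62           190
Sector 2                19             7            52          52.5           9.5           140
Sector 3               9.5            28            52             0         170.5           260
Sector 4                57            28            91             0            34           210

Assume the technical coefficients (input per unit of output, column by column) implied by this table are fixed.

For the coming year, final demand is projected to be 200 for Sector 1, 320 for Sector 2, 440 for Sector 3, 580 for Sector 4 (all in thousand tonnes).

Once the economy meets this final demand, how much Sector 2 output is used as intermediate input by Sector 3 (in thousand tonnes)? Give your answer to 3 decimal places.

Technical coefficients a_ij = z_ij / X_j:
  a_11 = 47.5/190 = 0.25, a_21 = 19/190 = 0.10, a_31 = 9.5/190 = 0.05, a_41 = 57/190 = 0.30
  a_12 = 49/140 = 0.35, a_22 = 7/140 = 0.05, a_32 = 28/140 = 0.20, a_42 = 28/140 = 0.20
  a_13 = 0/260 = 0.00, a_23 = 52/260 = 0.20, a_33 = 52/260 = 0.20, a_43 = 91/260 = 0.35
  a_14 = 31.5/210 = 0.15, a_24 = 52.5/210 = 0.25, a_34 = 0/210 = 0.00, a_44 = 0/210 = 0.00
I − A =
  [   0.75    -0.35     0.00    -0.15]
  [  -0.10     0.95    -0.20    -0.25]
  [  -0.05    -0.20     0.80     0.00]
  [  -0.30    -0.20    -0.35     1.00]
Compute the cofactors C_ij = (−1)^(i+j)·(3×3 minor ij) of I−A; the adjugate is their transpose:
adj(I−A) = Cᵀ =
  [ 0.662500   0.314500   0.156500   0.178000]
  [ 0.154375   0.561375   0.211875   0.163500]
  [ 0.080000   0.160000   0.568000   0.052000]
  [ 0.257625   0.262625   0.288125   0.508500]
det(I−A) = Σ_j (I−A)_1j·C_1j = (0.75)(0.662500) + (-0.35)(0.154375) + (0.00)(0.080000) + (-0.15)(0.257625) = 0.4042
(I − A)⁻¹ = adj(I−A) / det(I−A) ≈
  [   1.6390     0.7781     0.3872     0.4404]
  [   0.3819     1.3889     0.5242     0.4045]
  [   0.1979     0.3958     1.4052     0.1286]
  [   0.6374     0.6497     0.7128     1.2580]
First solve x = (I − A)⁻¹ d = adj(I−A)·d / det(I−A); in particular x_3 = (0.080000·200 + 0.160000·320 + 0.568000·440 + 0.052000·580) / 0.4042 = 347.28 / 0.4042 ≈ 859.17862.
Intermediate flow from 2 to 3: z_23 = a_23 · x_3 = 0.20 × 347.28 / 0.4042 = 69.456 / 0.4042 ≈ 171.836.

z_23 = 171.836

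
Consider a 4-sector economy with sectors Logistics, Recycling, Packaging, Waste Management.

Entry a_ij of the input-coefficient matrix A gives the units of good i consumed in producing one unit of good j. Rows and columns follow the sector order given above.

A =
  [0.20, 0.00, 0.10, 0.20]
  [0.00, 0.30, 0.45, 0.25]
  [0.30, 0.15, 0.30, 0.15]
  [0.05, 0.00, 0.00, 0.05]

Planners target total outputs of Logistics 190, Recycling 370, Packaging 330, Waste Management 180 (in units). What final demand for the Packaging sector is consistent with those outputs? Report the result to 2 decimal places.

d_3 = 91.50

I − A =
  [   0.80     0.00    -0.10    -0.20]
  [   0.00     0.70    -0.45    -0.25]
  [  -0.30    -0.15     0.70    -0.15]
  [  -0.05     0.00     0.00     0.95]
d = (I − A) x:
  d_1 = (+0.80)·190 + (+0.00)·370 + (-0.10)·330 + (-0.20)·180 = 83.00
  d_2 = (+0.00)·190 + (+0.70)·370 + (-0.45)·330 + (-0.25)·180 = 65.50
  d_3 = (-0.30)·190 + (-0.15)·370 + (+0.70)·330 + (-0.15)·180 = 91.50
  d_4 = (-0.05)·190 + (+0.00)·370 + (+0.00)·330 + (+0.95)·180 = 161.50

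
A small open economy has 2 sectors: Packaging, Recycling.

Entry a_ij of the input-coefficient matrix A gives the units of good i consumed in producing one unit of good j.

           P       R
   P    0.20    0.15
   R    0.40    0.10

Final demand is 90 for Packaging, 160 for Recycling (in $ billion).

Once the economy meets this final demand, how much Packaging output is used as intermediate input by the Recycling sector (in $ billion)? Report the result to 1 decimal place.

z_PR = 37.3

I − A =
  [   0.80    -0.15]
  [  -0.40     0.90]
det(I−A) = (0.80)(0.90) − (-0.15)(-0.40) = 0.6600
adj(I−A) = [[0.90, 0.15], [0.40, 0.80]]
(I − A)⁻¹ = adj(I−A) / det(I−A) ≈
  [   1.3636     0.2273]
  [   0.6061     1.2121]
First solve x = (I − A)⁻¹ d = adj(I−A)·d / det(I−A); in particular x_R = (0.40·90 + 0.80·160) / 0.6600 = 164.00 / 0.6600 ≈ 248.485.
Intermediate flow from P to R: z_PR = a_PR · x_R = 0.15 × 164.00 / 0.6600 = 24.60 / 0.6600 ≈ 37.3.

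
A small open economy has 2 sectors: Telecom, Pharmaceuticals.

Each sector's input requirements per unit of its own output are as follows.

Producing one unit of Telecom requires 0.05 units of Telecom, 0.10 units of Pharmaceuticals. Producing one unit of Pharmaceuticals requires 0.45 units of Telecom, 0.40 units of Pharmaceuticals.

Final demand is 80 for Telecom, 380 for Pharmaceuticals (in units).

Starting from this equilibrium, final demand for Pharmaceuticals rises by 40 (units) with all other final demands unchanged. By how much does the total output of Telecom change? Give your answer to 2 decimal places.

I − A =
  [   0.95    -0.45]
  [  -0.10     0.60]
det(I−A) = (0.95)(0.60) − (-0.45)(-0.10) = 0.5250
adj(I−A) = [[0.60, 0.45], [0.10, 0.95]]
(I − A)⁻¹ = adj(I−A) / det(I−A) ≈
  [   1.1429     0.8571]
  [   0.1905     1.8095]
Δx = (I − A)⁻¹ Δd with Δd having +40 in the Pharmaceuticals component and 0 elsewhere.
So Δx_T = L_TP · (+40), where L_TP = adj(I−A)_TP / det(I−A) = 0.45 / 0.5250.
Δx_T = 0.45 × (+40) / 0.5250 = 18.00 / 0.5250 ≈ 34.29.

Δx_T = 34.29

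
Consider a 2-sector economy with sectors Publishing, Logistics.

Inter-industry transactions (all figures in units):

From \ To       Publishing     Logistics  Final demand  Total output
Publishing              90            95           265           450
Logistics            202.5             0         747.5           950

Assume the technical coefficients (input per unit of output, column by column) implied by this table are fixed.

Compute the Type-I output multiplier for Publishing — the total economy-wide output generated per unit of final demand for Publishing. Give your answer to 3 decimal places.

Technical coefficients a_ij = z_ij / X_j:
  a_11 = 90/450 = 0.20, a_21 = 202.5/450 = 0.45
  a_12 = 95/950 = 0.10, a_22 = 0/950 = 0.00
I − A =
  [   0.80    -0.10]
  [  -0.45     1.00]
det(I−A) = (0.80)(1.00) − (-0.10)(-0.45) = 0.7550
adj(I−A) = [[1.00, 0.10], [0.45, 0.80]]
(I − A)⁻¹ = adj(I−A) / det(I−A) ≈
  [   1.3245     0.1325]
  [   0.5960     1.0596]
The output multiplier for sector j is the column-j sum of the Leontief inverse (I − A)⁻¹ = adj(I−A) / det(I−A).
Column 1 of adj(I−A): (1.00, 0.45); det(I−A) = 0.7550.
m_1 = (1.00 + 0.45) / 0.7550 = 1.45 / 0.7550 ≈ 1.921.

m_1 = 1.921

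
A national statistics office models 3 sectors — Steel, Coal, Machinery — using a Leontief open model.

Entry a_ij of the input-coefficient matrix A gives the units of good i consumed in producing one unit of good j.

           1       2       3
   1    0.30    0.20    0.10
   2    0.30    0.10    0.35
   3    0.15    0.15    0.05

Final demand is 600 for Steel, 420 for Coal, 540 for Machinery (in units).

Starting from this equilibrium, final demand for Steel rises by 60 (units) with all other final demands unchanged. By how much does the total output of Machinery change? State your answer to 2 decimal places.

I − A =
  [   0.70    -0.20    -0.10]
  [  -0.30     0.90    -0.35]
  [  -0.15    -0.15     0.95]
Cofactors of I−A, C_ij = (−1)^(i+j)·(minor ij) (rows/columns in the sector order above):
  C_11 = (0.90)(0.95) − (-0.35)(-0.15) = 0.8025
  C_12 = −[(-0.30)(0.95) − (-0.35)(-0.15)] = 0.3375
  C_13 = (-0.30)(-0.15) − (0.90)(-0.15) = 0.1800
  C_21 = −[(-0.20)(0.95) − (-0.10)(-0.15)] = 0.2050
  C_22 = (0.70)(0.95) − (-0.10)(-0.15) = 0.6500
  C_23 = −[(0.70)(-0.15) − (-0.20)(-0.15)] = 0.1350
  C_31 = (-0.20)(-0.35) − (-0.10)(0.90) = 0.1600
  C_32 = −[(0.70)(-0.35) − (-0.10)(-0.30)] = 0.2750
  C_33 = (0.70)(0.90) − (-0.20)(-0.30) = 0.5700
det(I−A) = Σ_j (I−A)_1j·C_1j = (0.70)(0.8025) + (-0.20)(0.3375) + (-0.10)(0.1800) = 0.47625
adj(I−A) = Cᵀ =
  [ 0.8025   0.2050   0.1600]
  [ 0.3375   0.6500   0.2750]
  [ 0.1800   0.1350   0.5700]
(I − A)⁻¹ = adj(I−A) / det(I−A) ≈
  [   1.6850     0.4304     0.3360]
  [   0.7087     1.3648     0.5774]
  [   0.3780     0.2835     1.1969]
Δx = (I − A)⁻¹ Δd with Δd having +60 in the Steel component and 0 elsewhere.
So Δx_3 = L_31 · (+60), where L_31 = adj(I−A)_31 / det(I−A) = 0.1800 / 0.47625.
Δx_3 = 0.1800 × (+60) / 0.47625 = 10.80 / 0.47625 ≈ 22.68.

Δx_3 = 22.68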